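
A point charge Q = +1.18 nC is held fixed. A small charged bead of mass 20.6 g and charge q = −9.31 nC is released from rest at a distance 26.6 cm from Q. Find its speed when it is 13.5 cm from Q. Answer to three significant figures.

5.91×10⁻³ m/s

Only the electrostatic force acts, so mechanical energy is conserved: ½mv² = U₁ − U₂ = kQq(1/r₁ − 1/r₂).
U₁ − U₂ = (8.99×10⁹ N·m²/C²)(1.18×10⁻⁹ C)(-9.31×10⁻⁹ C)(1/0.266 − 1/0.135) = 3.60×10⁻⁷ J.
v = √(2·3.60×10⁻⁷/0.0206) = 5.91×10⁻³ m/s.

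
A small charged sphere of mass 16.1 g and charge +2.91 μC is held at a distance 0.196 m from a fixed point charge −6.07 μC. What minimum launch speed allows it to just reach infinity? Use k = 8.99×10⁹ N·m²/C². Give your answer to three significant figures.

To just escape, total mechanical energy must reach zero at infinity: ½mv²_min + U = 0, so ½mv²_min = −U = |kQq|/r.
|U| = |kQq|/r = (8.99×10⁹ N·m²/C²)(6.07×10⁻⁶)(2.91×10⁻⁶)/(0.196) = 0.810 J.
v_min = √(2|U|/m) = √(2·0.810/0.0161) = 10.0 m/s.

10.0 m/s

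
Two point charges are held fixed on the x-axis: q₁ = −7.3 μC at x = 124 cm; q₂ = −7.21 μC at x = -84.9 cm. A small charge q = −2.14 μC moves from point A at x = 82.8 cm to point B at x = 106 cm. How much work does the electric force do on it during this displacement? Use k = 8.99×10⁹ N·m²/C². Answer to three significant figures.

-0.429 J

The work done by the electric force is W_field = −ΔU = −q(V_B − V_A) = q(V_A − V_B).
At A: distances to the source charges are 0.412 m, 1.68 m; V_A = Σ kqᵢ/rᵢ = -1.98×10⁵ V.
At B: distances to the source charges are 0.180 m, 1.91 m; V_B = Σ kqᵢ/rᵢ = -3.99×10⁵ V.
ΔV = V_B − V_A = -2.01×10⁵ V.
W_field = −qΔV = −(-2.14×10⁻⁶ C)(-2.01×10⁵ V) = -0.429 J.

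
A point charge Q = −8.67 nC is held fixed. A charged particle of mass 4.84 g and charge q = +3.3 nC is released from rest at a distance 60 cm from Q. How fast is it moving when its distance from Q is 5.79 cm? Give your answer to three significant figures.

Only the electrostatic force acts, so mechanical energy is conserved: ½mv² = U₁ − U₂ = kQq(1/r₁ − 1/r₂).
U₁ − U₂ = (8.99×10⁹ N·m²/C²)(-8.67×10⁻⁹ C)(3.30×10⁻⁹ C)(1/0.600 − 1/0.0579) = 4.01×10⁻⁶ J.
v = √(2·4.01×10⁻⁶/4.84×10⁻³) = 0.0407 m/s.

0.0407 m/s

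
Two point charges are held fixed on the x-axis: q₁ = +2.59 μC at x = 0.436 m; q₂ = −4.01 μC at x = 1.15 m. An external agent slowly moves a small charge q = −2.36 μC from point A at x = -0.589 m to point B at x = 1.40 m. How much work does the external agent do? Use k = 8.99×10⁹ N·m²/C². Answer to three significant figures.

0.288 J

For quasistatic motion the external work equals the change in potential energy: W_ext = qΔV = q(V_B − V_A).
At A: distances to the source charges are 1.02 m, 1.74 m; V_A = Σ kqᵢ/rᵢ = 1990 V.
At B: distances to the source charges are 0.964 m, 0.250 m; V_B = Σ kqᵢ/rᵢ = -1.20×10⁵ V.
ΔV = V_B − V_A = -1.22×10⁵ V.
W_ext = qΔV = (-2.36×10⁻⁶ C)(-1.22×10⁵ V) = 0.288 J.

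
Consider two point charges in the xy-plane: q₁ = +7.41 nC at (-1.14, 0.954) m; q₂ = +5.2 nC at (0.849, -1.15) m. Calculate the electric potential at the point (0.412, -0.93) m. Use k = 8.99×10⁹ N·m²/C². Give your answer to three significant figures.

The total potential is the scalar sum of each charge's contribution, V = Σ kqᵢ/rᵢ.
Distances from the field point to each charge: r₁ = 2.44 m, r₂ = 0.489 m.
V = k[(7.41×10⁻⁹)/(2.44) + (5.20×10⁻⁹)/(0.489)] = 123 V.

123 V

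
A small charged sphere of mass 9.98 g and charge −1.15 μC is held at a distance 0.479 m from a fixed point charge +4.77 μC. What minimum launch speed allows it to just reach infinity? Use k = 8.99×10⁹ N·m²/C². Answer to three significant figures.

4.54 m/s

To just escape, total mechanical energy must reach zero at infinity: ½mv²_min + U = 0, so ½mv²_min = −U = |kQq|/r.
|U| = |kQq|/r = (8.99×10⁹ N·m²/C²)(4.77×10⁻⁶)(1.15×10⁻⁶)/(0.479) = 0.103 J.
v_min = √(2|U|/m) = √(2·0.103/9.98×10⁻³) = 4.54 m/s.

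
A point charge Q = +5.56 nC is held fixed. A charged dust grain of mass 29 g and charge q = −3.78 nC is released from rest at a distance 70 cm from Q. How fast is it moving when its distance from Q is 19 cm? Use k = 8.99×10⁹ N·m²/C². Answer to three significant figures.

7.07×10⁻³ m/s

Only the electrostatic force acts, so mechanical energy is conserved: ½mv² = U₁ − U₂ = kQq(1/r₁ − 1/r₂).
U₁ − U₂ = (8.99×10⁹ N·m²/C²)(5.56×10⁻⁹ C)(-3.78×10⁻⁹ C)(1/0.700 − 1/0.190) = 7.25×10⁻⁷ J.
v = √(2·7.25×10⁻⁷/0.0290) = 7.07×10⁻³ m/s.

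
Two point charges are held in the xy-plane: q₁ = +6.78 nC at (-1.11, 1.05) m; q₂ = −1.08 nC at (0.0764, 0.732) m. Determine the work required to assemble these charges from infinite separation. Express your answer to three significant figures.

The work to assemble the configuration equals its total potential energy, U = Σ kqᵢqⱼ/rᵢⱼ over all pairs.
Pair separations: r₁₂ = 1.23 m.
U = (-5.36×10⁻⁸) = -5.36×10⁻⁸ J.

-5.36×10⁻⁸ J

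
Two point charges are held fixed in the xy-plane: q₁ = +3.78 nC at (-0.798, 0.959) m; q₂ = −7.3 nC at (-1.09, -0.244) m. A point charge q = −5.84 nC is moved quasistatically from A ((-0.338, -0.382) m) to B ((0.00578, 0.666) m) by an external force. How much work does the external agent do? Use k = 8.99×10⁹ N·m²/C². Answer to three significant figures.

-3.24×10⁻⁷ J

For quasistatic motion the external work equals the change in potential energy: W_ext = qΔV = q(V_B − V_A).
At A: distances to the source charges are 1.42 m, 0.765 m; V_A = Σ kqᵢ/rᵢ = -61.9 V.
At B: distances to the source charges are 0.856 m, 1.42 m; V_B = Σ kqᵢ/rᵢ = -6.35 V.
ΔV = V_B − V_A = 55.5 V.
W_ext = qΔV = (-5.84×10⁻⁹ C)(55.5 V) = -3.24×10⁻⁷ J.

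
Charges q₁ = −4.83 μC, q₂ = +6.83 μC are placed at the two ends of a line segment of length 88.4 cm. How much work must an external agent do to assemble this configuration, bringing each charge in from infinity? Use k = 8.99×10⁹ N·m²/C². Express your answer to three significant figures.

The assembly work is the sum of pairwise potential energies, U = Σ_{i<j} kqᵢqⱼ/rᵢⱼ.
The separation is r = 0.884 m.
U = (-0.335) = -0.335 J.

-0.335 J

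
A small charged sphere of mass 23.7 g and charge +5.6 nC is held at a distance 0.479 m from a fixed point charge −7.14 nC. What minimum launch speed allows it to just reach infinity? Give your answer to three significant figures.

7.96×10⁻³ m/s

To just escape, total mechanical energy must reach zero at infinity: ½mv²_min + U = 0, so ½mv²_min = −U = |kQq|/r.
|U| = |kQq|/r = (8.99×10⁹ N·m²/C²)(7.14×10⁻⁹)(5.60×10⁻⁹)/(0.479) = 7.50×10⁻⁷ J.
v_min = √(2|U|/m) = √(2·7.50×10⁻⁷/0.0237) = 7.96×10⁻³ m/s.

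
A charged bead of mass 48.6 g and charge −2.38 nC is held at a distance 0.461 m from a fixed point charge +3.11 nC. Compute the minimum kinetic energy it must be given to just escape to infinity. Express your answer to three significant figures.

To just escape, total mechanical energy must reach zero at infinity: ½mv²_min + U = 0, so ½mv²_min = −U = |kQq|/r.
|U| = |kQq|/r = (8.99×10⁹ N·m²/C²)(3.11×10⁻⁹)(2.38×10⁻⁹)/(0.461) = 1.44×10⁻⁷ J.

1.44×10⁻⁷ J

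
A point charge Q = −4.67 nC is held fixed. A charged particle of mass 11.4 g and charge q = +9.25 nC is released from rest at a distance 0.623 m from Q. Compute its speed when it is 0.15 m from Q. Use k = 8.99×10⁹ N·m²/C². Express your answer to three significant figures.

Only the electrostatic force acts, so mechanical energy is conserved: ½mv² = U₁ − U₂ = kQq(1/r₁ − 1/r₂).
U₁ − U₂ = (8.99×10⁹ N·m²/C²)(-4.67×10⁻⁹ C)(9.25×10⁻⁹ C)(1/0.623 − 1/0.150) = 1.97×10⁻⁶ J.
v = √(2·1.97×10⁻⁶/0.0114) = 0.0186 m/s.

0.0186 m/s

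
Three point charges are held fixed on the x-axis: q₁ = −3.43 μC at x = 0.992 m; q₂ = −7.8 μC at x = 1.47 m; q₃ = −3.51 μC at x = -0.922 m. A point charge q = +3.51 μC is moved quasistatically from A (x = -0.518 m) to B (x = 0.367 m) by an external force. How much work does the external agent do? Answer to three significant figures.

-0.0126 J

For quasistatic motion the external work equals the change in potential energy: W_ext = qΔV = q(V_B − V_A).
At A: distances to the source charges are 1.51 m, 1.99 m, 0.404 m; V_A = Σ kqᵢ/rᵢ = -1.34×10⁵ V.
At B: distances to the source charges are 0.625 m, 1.10 m, 1.29 m; V_B = Σ kqᵢ/rᵢ = -1.37×10⁵ V.
ΔV = V_B − V_A = -3590 V.
W_ext = qΔV = (3.51×10⁻⁶ C)(-3590 V) = -0.0126 J.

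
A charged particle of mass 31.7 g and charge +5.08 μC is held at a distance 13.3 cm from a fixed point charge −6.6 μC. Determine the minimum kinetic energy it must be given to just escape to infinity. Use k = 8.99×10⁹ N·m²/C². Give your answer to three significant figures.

2.27 J

To just escape, total mechanical energy must reach zero at infinity: ½mv²_min + U = 0, so ½mv²_min = −U = |kQq|/r.
|U| = |kQq|/r = (8.99×10⁹ N·m²/C²)(6.60×10⁻⁶)(5.08×10⁻⁶)/(0.133) = 2.27 J.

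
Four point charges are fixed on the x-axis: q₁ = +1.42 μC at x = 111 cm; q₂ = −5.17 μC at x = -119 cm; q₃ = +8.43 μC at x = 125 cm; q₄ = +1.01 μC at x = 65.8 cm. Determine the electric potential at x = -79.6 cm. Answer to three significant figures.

The total potential is the scalar sum of each charge's contribution, V = Σ kqᵢ/rᵢ.
Distances from the field point to each charge: r₁ = 1.91 m, r₂ = 0.394 m, r₃ = 2.05 m, r₄ = 1.45 m.
V = k[(1.42×10⁻⁶)/(1.91) + (-5.17×10⁻⁶)/(0.394) + (8.43×10⁻⁶)/(2.05) + (1.01×10⁻⁶)/(1.45)] = -6.80×10⁴ V.

-6.80×10⁴ V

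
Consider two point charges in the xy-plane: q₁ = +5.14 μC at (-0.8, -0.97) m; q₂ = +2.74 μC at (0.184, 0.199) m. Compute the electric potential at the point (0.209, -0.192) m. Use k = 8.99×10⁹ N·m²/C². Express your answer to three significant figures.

9.91×10⁴ V

Electric potential is a scalar, so the contributions from each charge add algebraically: V = Σ kqᵢ/rᵢ.
Distances from the field point to each charge: r₁ = 1.27 m, r₂ = 0.392 m.
V = k[(5.14×10⁻⁶)/(1.27) + (2.74×10⁻⁶)/(0.392)] = 9.91×10⁴ V.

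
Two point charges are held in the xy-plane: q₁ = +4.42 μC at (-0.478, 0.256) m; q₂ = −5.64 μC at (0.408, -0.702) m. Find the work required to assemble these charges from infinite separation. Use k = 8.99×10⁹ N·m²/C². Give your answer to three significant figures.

The assembly work is the sum of pairwise potential energies, U = Σ_{i<j} kqᵢqⱼ/rᵢⱼ.
Pair separations: r₁₂ = 1.30 m.
U = (-0.172) = -0.172 J.

-0.172 J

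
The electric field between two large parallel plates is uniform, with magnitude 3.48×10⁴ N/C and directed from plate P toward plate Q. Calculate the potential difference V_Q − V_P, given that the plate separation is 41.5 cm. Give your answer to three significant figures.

In a uniform field, potential decreases in the direction of E: ΔV = −E·d for a displacement d parallel to E.
Going from P to Q is a displacement of 41.5 cm along the field, so V_Q − V_P = −Ed = -1.44×10⁴ V.

-1.44×10⁴ V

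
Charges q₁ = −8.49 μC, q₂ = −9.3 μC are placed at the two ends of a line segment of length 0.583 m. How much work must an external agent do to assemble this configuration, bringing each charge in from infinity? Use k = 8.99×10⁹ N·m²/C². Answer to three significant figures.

The assembly work is the sum of pairwise potential energies, U = Σ_{i<j} kqᵢqⱼ/rᵢⱼ.
The separation is r = 0.583 m.
U = (1.22) = 1.22 J.

1.22 J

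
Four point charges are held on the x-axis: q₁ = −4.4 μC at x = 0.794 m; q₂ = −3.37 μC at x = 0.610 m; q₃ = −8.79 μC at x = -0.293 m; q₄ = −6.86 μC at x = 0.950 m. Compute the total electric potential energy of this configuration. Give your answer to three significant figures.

The assembly work is the sum of pairwise potential energies, U = Σ_{i<j} kqᵢqⱼ/rᵢⱼ.
Pair separations: r₁₂ = 0.184 m, r₁₃ = 1.09 m, r₁₄ = 0.156 m, r₂₃ = 0.903 m, r₂₄ = 0.340 m, r₃₄ = 1.24 m.
Summing all 6 pair terms gives U = 4.13 J.

4.13 J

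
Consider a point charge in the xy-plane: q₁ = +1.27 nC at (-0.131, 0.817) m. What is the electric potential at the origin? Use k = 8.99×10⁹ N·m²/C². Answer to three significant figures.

Electric potential is a scalar, so the contributions from each charge add algebraically: V = Σ kqᵢ/rᵢ.
Distances from the field point to each charge: r₁ = 0.827 m.
V = k[(1.27×10⁻⁹)/(0.827)] = 13.8 V.

13.8 V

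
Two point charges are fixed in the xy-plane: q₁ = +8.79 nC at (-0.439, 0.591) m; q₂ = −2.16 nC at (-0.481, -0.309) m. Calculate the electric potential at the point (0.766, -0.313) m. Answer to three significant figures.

The total potential is the scalar sum of each charge's contribution, V = Σ kqᵢ/rᵢ.
Distances from the field point to each charge: r₁ = 1.51 m, r₂ = 1.25 m.
V = k[(8.79×10⁻⁹)/(1.51) + (-2.16×10⁻⁹)/(1.25)] = 36.9 V.

36.9 V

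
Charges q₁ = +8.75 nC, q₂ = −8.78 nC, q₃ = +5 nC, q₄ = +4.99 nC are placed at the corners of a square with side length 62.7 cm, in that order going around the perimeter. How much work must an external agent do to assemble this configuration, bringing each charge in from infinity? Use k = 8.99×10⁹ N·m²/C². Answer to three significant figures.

-7.48×10⁻⁷ J

The work to assemble the configuration equals its total potential energy, U = Σ kqᵢqⱼ/rᵢⱼ over all pairs.
The four side pairs have separation 0.627 m and the two diagonal pairs 0.887 m.
Summing all 6 pair terms gives U = -7.48×10⁻⁷ J.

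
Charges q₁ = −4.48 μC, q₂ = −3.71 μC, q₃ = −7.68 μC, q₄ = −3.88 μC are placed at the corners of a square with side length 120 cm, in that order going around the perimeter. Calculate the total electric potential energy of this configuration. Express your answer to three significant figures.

The work to assemble the configuration equals its total potential energy, U = Σ kqᵢqⱼ/rᵢⱼ over all pairs.
The four side pairs have separation 1.20 m and the two diagonal pairs 1.70 m.
Summing all 6 pair terms gives U = 0.950 J.

0.950 J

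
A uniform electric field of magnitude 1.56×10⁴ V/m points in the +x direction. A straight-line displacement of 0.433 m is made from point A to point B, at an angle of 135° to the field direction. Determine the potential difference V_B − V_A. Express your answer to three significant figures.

4780 V

Only the component of displacement along E changes the potential: ΔV = −E·d·cosθ.
ΔV = −(1.56×10⁴ V/m)(0.433 m)cos135° = 4780 V.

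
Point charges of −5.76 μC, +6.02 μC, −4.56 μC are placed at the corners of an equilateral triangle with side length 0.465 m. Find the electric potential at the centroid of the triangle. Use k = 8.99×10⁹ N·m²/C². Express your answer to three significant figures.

-1.44×10⁵ V

Electric potential is a scalar, so the contributions from each charge add algebraically: V = Σ kqᵢ/rᵢ.
The distance from each vertex to the centroid is a/√3 = 0.268 m.
V = k[(-5.76×10⁻⁶)/(0.268) + (6.02×10⁻⁶)/(0.268) + (-4.56×10⁻⁶)/(0.268)] = -1.44×10⁵ V.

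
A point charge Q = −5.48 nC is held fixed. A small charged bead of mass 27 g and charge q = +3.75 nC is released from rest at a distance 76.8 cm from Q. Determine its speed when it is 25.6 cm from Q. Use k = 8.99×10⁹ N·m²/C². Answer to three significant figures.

5.97×10⁻³ m/s

Only the electrostatic force acts, so mechanical energy is conserved: ½mv² = U₁ − U₂ = kQq(1/r₁ − 1/r₂).
U₁ − U₂ = (8.99×10⁹ N·m²/C²)(-5.48×10⁻⁹ C)(3.75×10⁻⁹ C)(1/0.768 − 1/0.256) = 4.81×10⁻⁷ J.
v = √(2·4.81×10⁻⁷/0.0270) = 5.97×10⁻³ m/s.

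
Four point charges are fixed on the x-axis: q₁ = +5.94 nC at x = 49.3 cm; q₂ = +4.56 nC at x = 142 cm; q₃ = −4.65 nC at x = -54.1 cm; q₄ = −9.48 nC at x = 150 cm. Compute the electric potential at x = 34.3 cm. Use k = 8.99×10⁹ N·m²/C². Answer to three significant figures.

The total potential is the scalar sum of each charge's contribution, V = Σ kqᵢ/rᵢ.
Distances from the field point to each charge: r₁ = 0.150 m, r₂ = 1.08 m, r₃ = 0.884 m, r₄ = 1.16 m.
V = k[(5.94×10⁻⁹)/(0.150) + (4.56×10⁻⁹)/(1.08) + (-4.65×10⁻⁹)/(0.884) + (-9.48×10⁻⁹)/(1.16)] = 273 V.

273 V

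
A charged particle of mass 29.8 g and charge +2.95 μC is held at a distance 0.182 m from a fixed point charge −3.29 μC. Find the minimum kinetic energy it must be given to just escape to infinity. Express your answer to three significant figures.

0.479 J

To just escape, total mechanical energy must reach zero at infinity: ½mv²_min + U = 0, so ½mv²_min = −U = |kQq|/r.
|U| = |kQq|/r = (8.99×10⁹ N·m²/C²)(3.29×10⁻⁶)(2.95×10⁻⁶)/(0.182) = 0.479 J.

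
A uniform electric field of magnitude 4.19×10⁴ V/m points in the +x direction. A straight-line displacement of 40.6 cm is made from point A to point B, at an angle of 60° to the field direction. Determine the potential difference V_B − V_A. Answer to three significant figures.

-8510 V

Only the component of displacement along E changes the potential: ΔV = −E·d·cosθ.
ΔV = −(4.19×10⁴ V/m)(0.406 m)cos60° = -8510 V.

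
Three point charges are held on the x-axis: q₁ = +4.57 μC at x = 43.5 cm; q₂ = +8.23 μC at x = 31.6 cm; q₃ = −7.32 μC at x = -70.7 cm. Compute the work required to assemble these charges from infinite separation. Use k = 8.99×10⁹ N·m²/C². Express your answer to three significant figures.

The assembly work is the sum of pairwise potential energies, U = Σ_{i<j} kqᵢqⱼ/rᵢⱼ.
Pair separations: r₁₂ = 0.119 m, r₁₃ = 1.14 m, r₂₃ = 1.02 m.
U = (2.84) + (-0.263) + (-0.529) = 2.05 J.

2.05 J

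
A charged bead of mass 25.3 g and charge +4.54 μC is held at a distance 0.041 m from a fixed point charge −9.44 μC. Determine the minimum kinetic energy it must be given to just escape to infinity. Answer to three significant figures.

9.40 J

To just escape, total mechanical energy must reach zero at infinity: ½mv²_min + U = 0, so ½mv²_min = −U = |kQq|/r.
|U| = |kQq|/r = (8.99×10⁹ N·m²/C²)(9.44×10⁻⁶)(4.54×10⁻⁶)/(0.0410) = 9.40 J.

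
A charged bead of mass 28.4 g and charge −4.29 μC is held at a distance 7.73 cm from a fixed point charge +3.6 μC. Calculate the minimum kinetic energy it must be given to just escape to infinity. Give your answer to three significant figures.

1.80 J

To just escape, total mechanical energy must reach zero at infinity: ½mv²_min + U = 0, so ½mv²_min = −U = |kQq|/r.
|U| = |kQq|/r = (8.99×10⁹ N·m²/C²)(3.60×10⁻⁶)(4.29×10⁻⁶)/(0.0773) = 1.80 J.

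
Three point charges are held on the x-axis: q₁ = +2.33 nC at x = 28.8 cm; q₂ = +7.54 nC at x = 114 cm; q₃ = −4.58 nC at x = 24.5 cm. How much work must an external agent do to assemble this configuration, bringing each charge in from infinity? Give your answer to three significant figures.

-2.39×10⁻⁶ J

The work to assemble the configuration equals its total potential energy, U = Σ kqᵢqⱼ/rᵢⱼ over all pairs.
Pair separations: r₁₂ = 0.852 m, r₁₃ = 0.0430 m, r₂₃ = 0.895 m.
U = (1.85×10⁻⁷) + (-2.23×10⁻⁶) + (-3.47×10⁻⁷) = -2.39×10⁻⁶ J.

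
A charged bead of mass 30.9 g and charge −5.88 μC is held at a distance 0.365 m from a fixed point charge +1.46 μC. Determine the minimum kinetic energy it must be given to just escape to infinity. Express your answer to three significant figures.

0.211 J

To just escape, total mechanical energy must reach zero at infinity: ½mv²_min + U = 0, so ½mv²_min = −U = |kQq|/r.
|U| = |kQq|/r = (8.99×10⁹ N·m²/C²)(1.46×10⁻⁶)(5.88×10⁻⁶)/(0.365) = 0.211 J.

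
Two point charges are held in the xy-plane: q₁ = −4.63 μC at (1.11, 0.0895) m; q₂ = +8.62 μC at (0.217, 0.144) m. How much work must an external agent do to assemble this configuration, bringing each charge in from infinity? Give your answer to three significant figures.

The assembly work is the sum of pairwise potential energies, U = Σ_{i<j} kqᵢqⱼ/rᵢⱼ.
Pair separations: r₁₂ = 0.895 m.
U = (-0.401) = -0.401 J.

-0.401 J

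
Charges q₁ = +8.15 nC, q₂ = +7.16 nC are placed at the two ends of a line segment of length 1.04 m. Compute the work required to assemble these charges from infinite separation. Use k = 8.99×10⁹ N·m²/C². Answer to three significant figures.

The work to assemble the configuration equals its total potential energy, U = Σ kqᵢqⱼ/rᵢⱼ over all pairs.
The separation is r = 1.04 m.
U = (5.04×10⁻⁷) = 5.04×10⁻⁷ J.

5.04×10⁻⁷ J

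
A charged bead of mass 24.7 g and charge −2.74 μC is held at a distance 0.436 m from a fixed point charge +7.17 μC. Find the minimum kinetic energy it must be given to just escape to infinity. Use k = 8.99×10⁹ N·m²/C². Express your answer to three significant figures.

To just escape, total mechanical energy must reach zero at infinity: ½mv²_min + U = 0, so ½mv²_min = −U = |kQq|/r.
|U| = |kQq|/r = (8.99×10⁹ N·m²/C²)(7.17×10⁻⁶)(2.74×10⁻⁶)/(0.436) = 0.405 J.

0.405 J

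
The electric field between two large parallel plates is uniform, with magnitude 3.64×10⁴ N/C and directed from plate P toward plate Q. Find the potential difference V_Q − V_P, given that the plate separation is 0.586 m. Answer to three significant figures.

In a uniform field, potential decreases in the direction of E: ΔV = −E·d for a displacement d parallel to E.
Going from P to Q is a displacement of 0.586 m along the field, so V_Q − V_P = −Ed = -2.13×10⁴ V.

-2.13×10⁴ V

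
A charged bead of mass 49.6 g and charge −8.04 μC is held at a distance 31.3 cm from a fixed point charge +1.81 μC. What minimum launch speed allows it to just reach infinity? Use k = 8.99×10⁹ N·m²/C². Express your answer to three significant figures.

To just escape, total mechanical energy must reach zero at infinity: ½mv²_min + U = 0, so ½mv²_min = −U = |kQq|/r.
|U| = |kQq|/r = (8.99×10⁹ N·m²/C²)(1.81×10⁻⁶)(8.04×10⁻⁶)/(0.313) = 0.418 J.
v_min = √(2|U|/m) = √(2·0.418/0.0496) = 4.11 m/s.

4.11 m/s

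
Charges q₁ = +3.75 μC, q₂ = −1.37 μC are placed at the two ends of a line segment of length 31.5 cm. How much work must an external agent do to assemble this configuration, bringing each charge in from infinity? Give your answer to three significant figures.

-0.147 J

The work to assemble the configuration equals its total potential energy, U = Σ kqᵢqⱼ/rᵢⱼ over all pairs.
The separation is r = 0.315 m.
U = (-0.147) = -0.147 J.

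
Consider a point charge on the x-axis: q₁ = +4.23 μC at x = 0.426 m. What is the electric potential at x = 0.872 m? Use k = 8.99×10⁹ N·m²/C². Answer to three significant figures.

The total potential is the scalar sum of each charge's contribution, V = Σ kqᵢ/rᵢ.
V = k[(4.23×10⁻⁶)/(0.446)] = 8.53×10⁴ V.

8.53×10⁴ V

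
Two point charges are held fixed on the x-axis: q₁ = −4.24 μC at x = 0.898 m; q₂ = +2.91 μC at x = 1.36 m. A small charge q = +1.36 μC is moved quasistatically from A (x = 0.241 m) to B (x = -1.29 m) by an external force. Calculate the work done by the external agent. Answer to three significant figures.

For quasistatic motion the external work equals the change in potential energy: W_ext = qΔV = q(V_B − V_A).
At A: distances to the source charges are 0.657 m, 1.12 m; V_A = Σ kqᵢ/rᵢ = -3.46×10⁴ V.
At B: distances to the source charges are 2.19 m, 2.65 m; V_B = Σ kqᵢ/rᵢ = -7550 V.
ΔV = V_B − V_A = 2.71×10⁴ V.
W_ext = qΔV = (1.36×10⁻⁶ C)(2.71×10⁴ V) = 0.0368 J.

0.0368 J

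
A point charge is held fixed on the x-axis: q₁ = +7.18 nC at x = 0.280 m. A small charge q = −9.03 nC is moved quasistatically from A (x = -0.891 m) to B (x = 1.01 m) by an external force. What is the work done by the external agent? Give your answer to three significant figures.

-3.01×10⁻⁷ J

For quasistatic motion the external work equals the change in potential energy: W_ext = qΔV = q(V_B − V_A).
At A: distance to the source charge is 1.17 m; V_A = kq₁/r = 55.1 V.
At B: distance to the source charge is 0.730 m; V_B = kq₁/r = 88.4 V.
ΔV = V_B − V_A = 33.3 V.
W_ext = qΔV = (-9.03×10⁻⁹ C)(33.3 V) = -3.01×10⁻⁷ J.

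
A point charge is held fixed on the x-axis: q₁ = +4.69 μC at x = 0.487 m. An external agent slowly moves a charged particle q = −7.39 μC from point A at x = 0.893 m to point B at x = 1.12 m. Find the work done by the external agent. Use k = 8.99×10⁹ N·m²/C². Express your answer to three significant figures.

0.275 J

For quasistatic motion the external work equals the change in potential energy: W_ext = qΔV = q(V_B − V_A).
At A: distance to the source charge is 0.406 m; V_A = kq₁/r = 1.04×10⁵ V.
At B: distance to the source charge is 0.633 m; V_B = kq₁/r = 6.66×10⁴ V.
ΔV = V_B − V_A = -3.72×10⁴ V.
W_ext = qΔV = (-7.39×10⁻⁶ C)(-3.72×10⁴ V) = 0.275 J.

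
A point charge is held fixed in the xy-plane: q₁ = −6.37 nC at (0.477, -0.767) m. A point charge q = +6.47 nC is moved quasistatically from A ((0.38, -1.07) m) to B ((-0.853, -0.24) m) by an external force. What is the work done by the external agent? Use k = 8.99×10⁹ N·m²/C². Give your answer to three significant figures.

9.06×10⁻⁷ J

For quasistatic motion the external work equals the change in potential energy: W_ext = qΔV = q(V_B − V_A).
At A: distance to the source charge is 0.318 m; V_A = kq₁/r = -180 V.
At B: distance to the source charge is 1.43 m; V_B = kq₁/r = -40.0 V.
ΔV = V_B − V_A = 140 V.
W_ext = qΔV = (6.47×10⁻⁹ C)(140 V) = 9.06×10⁻⁷ J.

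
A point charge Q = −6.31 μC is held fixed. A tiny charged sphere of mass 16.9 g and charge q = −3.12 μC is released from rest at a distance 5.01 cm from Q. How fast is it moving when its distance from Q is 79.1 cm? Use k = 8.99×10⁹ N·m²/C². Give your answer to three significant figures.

Only the electrostatic force acts, so mechanical energy is conserved: ½mv² = U₁ − U₂ = kQq(1/r₁ − 1/r₂).
U₁ − U₂ = (8.99×10⁹ N·m²/C²)(-6.31×10⁻⁶ C)(-3.12×10⁻⁶ C)(1/0.0501 − 1/0.791) = 3.31 J.
v = √(2·3.31/0.0169) = 19.8 m/s.

19.8 m/s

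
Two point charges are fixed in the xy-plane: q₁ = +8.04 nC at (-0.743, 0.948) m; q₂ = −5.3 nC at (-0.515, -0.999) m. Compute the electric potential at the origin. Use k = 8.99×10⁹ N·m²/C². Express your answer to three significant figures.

The total potential is the scalar sum of each charge's contribution, V = Σ kqᵢ/rᵢ.
Distances from the field point to each charge: r₁ = 1.20 m, r₂ = 1.12 m.
V = k[(8.04×10⁻⁹)/(1.20) + (-5.30×10⁻⁹)/(1.12)] = 17.6 V.

17.6 V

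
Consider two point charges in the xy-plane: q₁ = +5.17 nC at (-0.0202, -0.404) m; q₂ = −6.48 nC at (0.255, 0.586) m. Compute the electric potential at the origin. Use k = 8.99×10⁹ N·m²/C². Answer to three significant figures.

23.7 V

The total potential is the scalar sum of each charge's contribution, V = Σ kqᵢ/rᵢ.
Distances from the field point to each charge: r₁ = 0.405 m, r₂ = 0.639 m.
V = k[(5.17×10⁻⁹)/(0.405) + (-6.48×10⁻⁹)/(0.639)] = 23.7 V.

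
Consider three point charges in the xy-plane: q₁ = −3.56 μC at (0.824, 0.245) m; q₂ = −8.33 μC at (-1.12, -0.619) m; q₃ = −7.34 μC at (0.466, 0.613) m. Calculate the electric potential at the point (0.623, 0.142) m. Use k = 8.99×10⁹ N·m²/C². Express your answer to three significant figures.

Electric potential is a scalar, so the contributions from each charge add algebraically: V = Σ kqᵢ/rᵢ.
Distances from the field point to each charge: r₁ = 0.226 m, r₂ = 1.90 m, r₃ = 0.496 m.
V = k[(-3.56×10⁻⁶)/(0.226) + (-8.33×10⁻⁶)/(1.90) + (-7.34×10⁻⁶)/(0.496)] = -3.14×10⁵ V.

-3.14×10⁵ V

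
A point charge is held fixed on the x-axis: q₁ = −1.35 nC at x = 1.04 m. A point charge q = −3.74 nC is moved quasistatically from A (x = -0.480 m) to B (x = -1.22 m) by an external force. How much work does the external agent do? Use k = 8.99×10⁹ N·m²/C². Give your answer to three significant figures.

-9.78×10⁻⁹ J

For quasistatic motion the external work equals the change in potential energy: W_ext = qΔV = q(V_B − V_A).
At A: distance to the source charge is 1.52 m; V_A = kq₁/r = -7.98 V.
At B: distance to the source charge is 2.26 m; V_B = kq₁/r = -5.37 V.
ΔV = V_B − V_A = 2.61 V.
W_ext = qΔV = (-3.74×10⁻⁹ C)(2.61 V) = -9.78×10⁻⁹ J.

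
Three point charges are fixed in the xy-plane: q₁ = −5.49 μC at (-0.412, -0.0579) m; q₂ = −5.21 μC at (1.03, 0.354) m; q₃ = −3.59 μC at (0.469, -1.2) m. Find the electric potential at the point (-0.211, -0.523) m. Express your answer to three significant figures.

Electric potential is a scalar, so the contributions from each charge add algebraically: V = Σ kqᵢ/rᵢ.
Distances from the field point to each charge: r₁ = 0.507 m, r₂ = 1.52 m, r₃ = 0.960 m.
V = k[(-5.49×10⁻⁶)/(0.507) + (-5.21×10⁻⁶)/(1.52) + (-3.59×10⁻⁶)/(0.960)] = -1.62×10⁵ V.

-1.62×10⁵ V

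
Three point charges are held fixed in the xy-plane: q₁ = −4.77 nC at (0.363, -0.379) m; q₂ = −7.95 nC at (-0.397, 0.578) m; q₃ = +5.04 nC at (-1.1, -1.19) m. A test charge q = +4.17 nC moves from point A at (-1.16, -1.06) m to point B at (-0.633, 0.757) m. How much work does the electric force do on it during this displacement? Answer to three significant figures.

2.08×10⁻⁶ J

The work done by the electric force is W_field = −ΔU = −q(V_B − V_A) = q(V_A − V_B).
At A: distances to the source charges are 1.67 m, 1.81 m, 0.143 m; V_A = Σ kqᵢ/rᵢ = 251 V.
At B: distances to the source charges are 1.51 m, 0.296 m, 2.00 m; V_B = Σ kqᵢ/rᵢ = -247 V.
ΔV = V_B − V_A = -498 V.
W_field = −qΔV = −(4.17×10⁻⁹ C)(-498 V) = 2.08×10⁻⁶ J.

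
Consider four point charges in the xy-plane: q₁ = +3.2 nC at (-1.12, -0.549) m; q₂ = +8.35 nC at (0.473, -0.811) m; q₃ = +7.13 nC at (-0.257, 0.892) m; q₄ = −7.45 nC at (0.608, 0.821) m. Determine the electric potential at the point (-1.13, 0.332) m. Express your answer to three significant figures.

The total potential is the scalar sum of each charge's contribution, V = Σ kqᵢ/rᵢ.
Distances from the field point to each charge: r₁ = 0.881 m, r₂ = 1.97 m, r₃ = 1.04 m, r₄ = 1.81 m.
V = k[(3.20×10⁻⁹)/(0.881) + (8.35×10⁻⁹)/(1.97) + (7.13×10⁻⁹)/(1.04) + (-7.45×10⁻⁹)/(1.81)] = 95.5 V.

95.5 V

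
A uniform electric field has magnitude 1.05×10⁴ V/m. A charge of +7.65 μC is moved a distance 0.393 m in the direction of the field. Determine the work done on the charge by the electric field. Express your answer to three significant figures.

The potential change for a displacement 0.393 m in the direction of the field is ΔV = −Ed = -4130 V.
W_field = −qΔV = 0.0316 J.

0.0316 J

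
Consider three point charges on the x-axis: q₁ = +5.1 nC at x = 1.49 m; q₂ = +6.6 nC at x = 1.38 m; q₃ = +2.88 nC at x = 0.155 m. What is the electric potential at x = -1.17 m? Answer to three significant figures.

60.0 V

Electric potential is a scalar, so the contributions from each charge add algebraically: V = Σ kqᵢ/rᵢ.
Distances from the field point to each charge: r₁ = 2.66 m, r₂ = 2.55 m, r₃ = 1.32 m.
V = k[(5.10×10⁻⁹)/(2.66) + (6.60×10⁻⁹)/(2.55) + (2.88×10⁻⁹)/(1.32)] = 60.0 V.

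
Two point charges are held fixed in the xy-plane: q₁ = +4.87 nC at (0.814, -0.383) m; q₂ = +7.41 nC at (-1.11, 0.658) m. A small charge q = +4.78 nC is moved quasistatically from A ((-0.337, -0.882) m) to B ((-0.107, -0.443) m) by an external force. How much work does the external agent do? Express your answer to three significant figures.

For quasistatic motion the external work equals the change in potential energy: W_ext = qΔV = q(V_B − V_A).
At A: distances to the source charges are 1.25 m, 1.72 m; V_A = Σ kqᵢ/rᵢ = 73.6 V.
At B: distances to the source charges are 0.923 m, 1.49 m; V_B = Σ kqᵢ/rᵢ = 92.2 V.
ΔV = V_B − V_A = 18.6 V.
W_ext = qΔV = (4.78×10⁻⁹ C)(18.6 V) = 8.89×10⁻⁸ J.

8.89×10⁻⁸ J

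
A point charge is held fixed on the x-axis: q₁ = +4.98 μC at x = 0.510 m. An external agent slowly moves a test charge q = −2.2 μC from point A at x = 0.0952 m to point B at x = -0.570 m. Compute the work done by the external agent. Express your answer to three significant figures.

For quasistatic motion the external work equals the change in potential energy: W_ext = qΔV = q(V_B − V_A).
At A: distance to the source charge is 0.415 m; V_A = kq₁/r = 1.08×10⁵ V.
At B: distance to the source charge is 1.08 m; V_B = kq₁/r = 4.15×10⁴ V.
ΔV = V_B − V_A = -6.65×10⁴ V.
W_ext = qΔV = (-2.20×10⁻⁶ C)(-6.65×10⁴ V) = 0.146 J.

0.146 J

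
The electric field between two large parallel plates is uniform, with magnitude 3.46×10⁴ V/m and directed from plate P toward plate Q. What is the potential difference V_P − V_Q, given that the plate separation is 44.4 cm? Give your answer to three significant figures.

1.54×10⁴ V

In a uniform field, potential decreases in the direction of E: ΔV = −E·d for a displacement d parallel to E.
Going from Q to P is a displacement of 44.4 cm opposite to the field, so V_P − V_Q = +Ed = 1.54×10⁴ V.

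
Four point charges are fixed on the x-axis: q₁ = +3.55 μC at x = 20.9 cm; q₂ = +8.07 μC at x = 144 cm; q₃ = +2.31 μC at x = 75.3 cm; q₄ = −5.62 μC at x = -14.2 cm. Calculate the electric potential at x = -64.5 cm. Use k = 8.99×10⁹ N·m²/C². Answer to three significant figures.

-1.34×10⁴ V

The total potential is the scalar sum of each charge's contribution, V = Σ kqᵢ/rᵢ.
Distances from the field point to each charge: r₁ = 0.854 m, r₂ = 2.08 m, r₃ = 1.40 m, r₄ = 0.503 m.
V = k[(3.55×10⁻⁶)/(0.854) + (8.07×10⁻⁶)/(2.08) + (2.31×10⁻⁶)/(1.40) + (-5.62×10⁻⁶)/(0.503)] = -1.34×10⁴ V.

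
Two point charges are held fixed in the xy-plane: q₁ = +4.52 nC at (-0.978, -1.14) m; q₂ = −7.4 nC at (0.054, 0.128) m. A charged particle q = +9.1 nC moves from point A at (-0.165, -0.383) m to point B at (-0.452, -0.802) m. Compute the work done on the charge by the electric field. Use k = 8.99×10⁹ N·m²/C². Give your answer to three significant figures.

-7.76×10⁻⁷ J

The work done by the electric force is W_field = −ΔU = −q(V_B − V_A) = q(V_A − V_B).
At A: distances to the source charges are 1.11 m, 0.556 m; V_A = Σ kqᵢ/rᵢ = -83.1 V.
At B: distances to the source charges are 0.625 m, 1.06 m; V_B = Σ kqᵢ/rᵢ = 2.16 V.
ΔV = V_B − V_A = 85.2 V.
W_field = −qΔV = −(9.10×10⁻⁹ C)(85.2 V) = -7.76×10⁻⁷ J.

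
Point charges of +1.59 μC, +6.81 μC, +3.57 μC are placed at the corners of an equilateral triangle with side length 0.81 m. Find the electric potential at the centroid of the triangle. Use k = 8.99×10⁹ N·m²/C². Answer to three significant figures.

2.30×10⁵ V

The total potential is the scalar sum of each charge's contribution, V = Σ kqᵢ/rᵢ.
The distance from each vertex to the centroid is a/√3 = 0.468 m.
V = k[(1.59×10⁻⁶)/(0.468) + (6.81×10⁻⁶)/(0.468) + (3.57×10⁻⁶)/(0.468)] = 2.30×10⁵ V.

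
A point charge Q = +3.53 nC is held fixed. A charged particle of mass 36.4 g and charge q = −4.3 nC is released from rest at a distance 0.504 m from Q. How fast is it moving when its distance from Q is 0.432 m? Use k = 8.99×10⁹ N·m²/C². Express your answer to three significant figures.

Only the electrostatic force acts, so mechanical energy is conserved: ½mv² = U₁ − U₂ = kQq(1/r₁ − 1/r₂).
U₁ − U₂ = (8.99×10⁹ N·m²/C²)(3.53×10⁻⁹ C)(-4.30×10⁻⁹ C)(1/0.504 − 1/0.432) = 4.51×10⁻⁸ J.
v = √(2·4.51×10⁻⁸/0.0364) = 1.57×10⁻³ m/s.

1.57×10⁻³ m/s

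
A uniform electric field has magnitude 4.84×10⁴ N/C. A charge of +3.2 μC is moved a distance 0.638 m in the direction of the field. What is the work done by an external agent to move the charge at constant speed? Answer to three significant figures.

-0.0988 J

The potential change for a displacement 0.638 m in the direction of the field is ΔV = −Ed = -3.09×10⁴ V.
W_ext = qΔV = -0.0988 J.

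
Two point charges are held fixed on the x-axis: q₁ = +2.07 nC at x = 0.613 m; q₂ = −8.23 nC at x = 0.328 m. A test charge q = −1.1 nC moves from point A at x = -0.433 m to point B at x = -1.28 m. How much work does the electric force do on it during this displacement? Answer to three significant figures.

4.76×10⁻⁸ J

The work done by the electric force is W_field = −ΔU = −q(V_B − V_A) = q(V_A − V_B).
At A: distances to the source charges are 1.05 m, 0.761 m; V_A = Σ kqᵢ/rᵢ = -79.4 V.
At B: distances to the source charges are 1.89 m, 1.61 m; V_B = Σ kqᵢ/rᵢ = -36.2 V.
ΔV = V_B − V_A = 43.3 V.
W_field = −qΔV = −(-1.10×10⁻⁹ C)(43.3 V) = 4.76×10⁻⁸ J.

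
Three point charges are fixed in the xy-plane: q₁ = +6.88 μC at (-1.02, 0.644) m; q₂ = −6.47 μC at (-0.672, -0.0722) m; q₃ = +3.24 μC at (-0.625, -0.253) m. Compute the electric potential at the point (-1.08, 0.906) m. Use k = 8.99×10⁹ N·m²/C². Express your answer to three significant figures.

1.99×10⁵ V

The total potential is the scalar sum of each charge's contribution, V = Σ kqᵢ/rᵢ.
Distances from the field point to each charge: r₁ = 0.269 m, r₂ = 1.06 m, r₃ = 1.25 m.
V = k[(6.88×10⁻⁶)/(0.269) + (-6.47×10⁻⁶)/(1.06) + (3.24×10⁻⁶)/(1.25)] = 1.99×10⁵ V.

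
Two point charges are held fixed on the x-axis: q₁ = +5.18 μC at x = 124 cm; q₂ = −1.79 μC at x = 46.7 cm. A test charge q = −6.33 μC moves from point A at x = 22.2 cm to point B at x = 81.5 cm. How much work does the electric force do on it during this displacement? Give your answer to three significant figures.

0.527 J

The work done by the electric force is W_field = −ΔU = −q(V_B − V_A) = q(V_A − V_B).
At A: distances to the source charges are 1.02 m, 0.245 m; V_A = Σ kqᵢ/rᵢ = -1.99×10⁴ V.
At B: distances to the source charges are 0.425 m, 0.348 m; V_B = Σ kqᵢ/rᵢ = 6.33×10⁴ V.
ΔV = V_B − V_A = 8.33×10⁴ V.
W_field = −qΔV = −(-6.33×10⁻⁶ C)(8.33×10⁴ V) = 0.527 J.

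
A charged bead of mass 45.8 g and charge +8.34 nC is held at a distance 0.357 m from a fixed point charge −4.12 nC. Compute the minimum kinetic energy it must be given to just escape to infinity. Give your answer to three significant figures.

8.65×10⁻⁷ J

To just escape, total mechanical energy must reach zero at infinity: ½mv²_min + U = 0, so ½mv²_min = −U = |kQq|/r.
|U| = |kQq|/r = (8.99×10⁹ N·m²/C²)(4.12×10⁻⁹)(8.34×10⁻⁹)/(0.357) = 8.65×10⁻⁷ J.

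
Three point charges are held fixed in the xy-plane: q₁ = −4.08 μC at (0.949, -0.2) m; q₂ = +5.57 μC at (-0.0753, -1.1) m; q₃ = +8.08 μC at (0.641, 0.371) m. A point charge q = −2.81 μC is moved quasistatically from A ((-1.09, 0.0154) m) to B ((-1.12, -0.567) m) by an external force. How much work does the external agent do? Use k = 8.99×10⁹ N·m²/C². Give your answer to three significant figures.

For quasistatic motion the external work equals the change in potential energy: W_ext = qΔV = q(V_B − V_A).
At A: distances to the source charges are 2.05 m, 1.51 m, 1.77 m; V_A = Σ kqᵢ/rᵢ = 5.64×10⁴ V.
At B: distances to the source charges are 2.10 m, 1.17 m, 2.00 m; V_B = Σ kqᵢ/rᵢ = 6.16×10⁴ V.
ΔV = V_B − V_A = 5220 V.
W_ext = qΔV = (-2.81×10⁻⁶ C)(5220 V) = -0.0147 J.

-0.0147 J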